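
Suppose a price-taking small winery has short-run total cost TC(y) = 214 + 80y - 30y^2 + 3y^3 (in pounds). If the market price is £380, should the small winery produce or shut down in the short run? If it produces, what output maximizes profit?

Produce at y = 10

From TC, MC = TC'(y) = 80 - 60y + 9y^2 and AVC = VC/y = 80 - 30y + 3y^2.
AVC hits its minimum where MC = AVC, at y = 5, giving min AVC = 80 - 30·5 + 3·5^2 = £5.
P = £380 exceeds min AVC = £5, so the firm stays open.
P = MC gives -300 - 60y + 9y^2 = 0, with roots -10/3 and 10. Take the larger (rising MC): y* = 10.
Check: AVC at y = 10 is £80 ≤ P, so revenue covers variable cost.
Profit = P·y − TC = 380·10 − 1014 = £2786.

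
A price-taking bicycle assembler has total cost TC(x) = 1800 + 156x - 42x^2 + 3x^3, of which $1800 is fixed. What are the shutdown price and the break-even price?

Shutdown price = $9; break-even price = $216

AVC = 156 - 42x + 3x^2; minimized at x = 7, giving min AVC = $9. That is the shutdown price.
ATC = 1800/x + 156 - 42x + 3x^2. Setting dATC/dx = −1800/x^2 − 42 + 6x = 0 gives x = 10 (since 6·10^3 − 42·10^2 = 1800).
min ATC = 1800/10 + 156 − 42·10 + 3·10^2 = $216. That is the break-even price.
For $9 ≤ P < $216 the firm produces at a loss; below $9 it shuts down.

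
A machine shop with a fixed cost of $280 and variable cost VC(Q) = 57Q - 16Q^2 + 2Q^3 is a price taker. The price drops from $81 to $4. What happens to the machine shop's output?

Output falls from 6 to 0 (the firm shuts down)

AVC = 57 - 16Q + 2Q^2, minimized at Q = 4 where min AVC = $25. MC = 57 - 32Q + 6Q^2.
At P = $81 ≥ min AVC, set P = MC on the rising branch: Q = 6.
At P = $4 < min AVC = $25, price no longer covers variable cost at any output, so the firm shuts down: Q = 0.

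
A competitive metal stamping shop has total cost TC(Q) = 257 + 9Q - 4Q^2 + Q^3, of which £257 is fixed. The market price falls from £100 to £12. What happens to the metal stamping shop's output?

MC = 9 - 8Q + 3Q^2; the shutdown threshold is min AVC = £5 (at Q = 2).
With P = £100 above the shutdown price, P = MC gives Q = 7.
At P = £12 ≥ min AVC, set P = MC: Q = 3. The firm stays open but cuts output.

Output falls from 7 to 3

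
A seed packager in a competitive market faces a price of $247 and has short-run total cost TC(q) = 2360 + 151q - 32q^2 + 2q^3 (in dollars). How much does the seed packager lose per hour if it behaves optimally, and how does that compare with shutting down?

Profit = -$56 at q = 12

AVC = 151 - 32q + 2q^2 has its minimum $23 at q = 8; price $247 clears that bar, so the firm operates.
MC = 151 - 64q + 6q^2. Setting P = MC and taking the root on the rising branch gives q* = 12.
TR = 247·12 = 2964. TC = 2360 + 660 = 3020. Profit = 2964 − 3020 = -$56.
By producing, the firm covers all variable cost plus $2304 of fixed cost; shutting down would lose the full $2360.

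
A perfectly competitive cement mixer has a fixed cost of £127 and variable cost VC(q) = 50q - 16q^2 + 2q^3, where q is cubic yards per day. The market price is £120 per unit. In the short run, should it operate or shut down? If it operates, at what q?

Strip out fixed cost: VC = 50q - 16q^2 + 2q^3. Then AVC = 50 - 16q + 2q^2 and MC = 50 - 32q + 6q^2.
AVC hits its minimum where MC = AVC, at q = 4, giving min AVC = 50 - 16·4 + 2·4^2 = £18.
Since P = £120 ≥ min AVC = £18, price covers variable cost and the firm should produce.
P = MC gives -70 - 32q + 6q^2 = 0, with roots -5/3 and 7. Take the larger (rising MC): q* = 7.
Check: AVC at q = 7 is £36 ≤ P, so revenue covers variable cost.
Profit = P·q − TC = 120·7 − 379 = £461.

Produce at q = 7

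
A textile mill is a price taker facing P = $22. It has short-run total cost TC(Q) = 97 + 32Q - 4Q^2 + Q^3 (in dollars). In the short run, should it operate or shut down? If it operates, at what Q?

Shut down

Strip out fixed cost: VC = 32Q - 4Q^2 + Q^3. Then AVC = 32 - 4Q + Q^2 and MC = 32 - 8Q + 3Q^2.
AVC is minimized where dAVC/dQ = -4 + 2Q = 0, at Q = 2; min AVC = 32 - 4·2 + 2^2 = $28.
With P < min AVC ($22 < $28), every unit sold adds to the loss.
Shutting down limits the loss to fixed cost, $97.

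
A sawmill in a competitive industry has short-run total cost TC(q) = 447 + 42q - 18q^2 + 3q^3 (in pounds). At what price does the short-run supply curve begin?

The firm shuts down when price falls below the minimum of average variable cost. AVC = VC/q = 42 - 18q + 3q^2.
At the minimum of AVC, MC = AVC. MC = 42 - 36q + 9q^2; setting MC = AVC gives 6q^2 - 18q = 0, so q = 3. min AVC = 15.
So the shutdown price is £15.

£15 per unit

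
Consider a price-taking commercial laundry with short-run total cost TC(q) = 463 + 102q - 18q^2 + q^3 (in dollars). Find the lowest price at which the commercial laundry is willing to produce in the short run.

$21 per unit

The shutdown price is the minimum of AVC. VC = 102q - 18q^2 + q^3, so AVC = 102 - 18q + q^2.
At the minimum of AVC, MC = AVC. MC = 102 - 36q + 3q^2; setting MC = AVC gives 2q^2 - 18q = 0, so q = 9. min AVC = 21.
The firm shuts down for any P below $21.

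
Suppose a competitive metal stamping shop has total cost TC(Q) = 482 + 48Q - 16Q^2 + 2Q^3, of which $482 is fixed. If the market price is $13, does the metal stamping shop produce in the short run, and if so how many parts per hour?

Shut down

Variable cost is VC = 48Q - 16Q^2 + 2Q^3, so AVC = VC/Q = 48 - 16Q + 2Q^2 and MC = dTC/dQ = 48 - 32Q + 6Q^2.
AVC hits its minimum where MC = AVC, at Q = 4, giving min AVC = 48 - 16·4 + 2·4^2 = $16.
Since P = $13 < min AVC = $16, price fails to cover variable cost at any output.
Shutting down limits the loss to fixed cost, $482.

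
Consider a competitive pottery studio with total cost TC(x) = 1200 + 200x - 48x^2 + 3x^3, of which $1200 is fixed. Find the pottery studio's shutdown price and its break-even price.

AVC = 200 - 48x + 3x^2; minimized at x = 8, giving min AVC = $8. That is the shutdown price.
ATC = 1200/x + 200 - 48x + 3x^2. Setting dATC/dx = −1200/x^2 − 48 + 6x = 0 gives x = 10 (since 6·10^3 − 48·10^2 = 1200).
min ATC = 1200/10 + 200 − 48·10 + 3·10^2 = $140. That is the break-even price.
Between these two prices the firm operates at a loss; above $140 it earns a profit.

Shutdown price = $8; break-even price = $140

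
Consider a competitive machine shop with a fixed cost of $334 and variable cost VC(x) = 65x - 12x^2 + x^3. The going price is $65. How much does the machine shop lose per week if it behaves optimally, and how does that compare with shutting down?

Profit = -$78 at x = 8

AVC = 65 - 12x + x^2 has its minimum $29 at x = 6; price $65 clears that bar, so the firm operates.
With MC = 65 - 24x + 3x^2, P = MC on the upward-sloping part at x* = 8.
TR = 65·8 = 520. TC = 334 + 264 = 598. Profit = 520 − 598 = -$78.
Shutting down would mean losing the fixed cost of $334, so operating at a loss of $78 is better by $256.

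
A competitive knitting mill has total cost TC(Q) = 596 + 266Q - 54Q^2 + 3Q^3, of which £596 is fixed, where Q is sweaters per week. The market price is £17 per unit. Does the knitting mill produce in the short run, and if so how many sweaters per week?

From TC, MC = TC'(Q) = 266 - 108Q + 9Q^2 and AVC = VC/Q = 266 - 54Q + 3Q^2.
AVC is minimized where dAVC/dQ = -54 + 6Q = 0, at Q = 9; min AVC = 266 - 54·9 + 3·9^2 = £23.
With P < min AVC (£17 < £23), every unit sold adds to the loss.
The firm minimizes its loss by shutting down and losing only its fixed cost of £596.

Shut down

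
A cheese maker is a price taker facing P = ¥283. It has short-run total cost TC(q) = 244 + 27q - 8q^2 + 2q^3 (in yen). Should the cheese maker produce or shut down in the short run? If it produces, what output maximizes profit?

Strip out fixed cost: VC = 27q - 8q^2 + 2q^3. Then AVC = 27 - 8q + 2q^2 and MC = 27 - 16q + 6q^2.
AVC hits its minimum where MC = AVC, at q = 2, giving min AVC = 27 - 8·2 + 2·2^2 = ¥19.
Since P = ¥283 ≥ min AVC = ¥19, price covers variable cost and the firm should produce.
P = MC gives -256 - 16q + 6q^2 = 0, with roots -16/3 and 8. Take the larger (rising MC): q* = 8.
Check: AVC at q = 8 is ¥91 ≤ P, so revenue covers variable cost.
Profit = P·q − TC = 283·8 − 972 = ¥1292.

Produce at q = 8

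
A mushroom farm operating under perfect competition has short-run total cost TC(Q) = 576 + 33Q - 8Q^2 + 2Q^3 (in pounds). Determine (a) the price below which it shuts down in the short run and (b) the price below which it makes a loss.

Shutdown price = £25; break-even price = £153

AVC = 33 - 8Q + 2Q^2; minimized at Q = 2, giving min AVC = £25. That is the shutdown price.
ATC = 576/Q + 33 - 8Q + 2Q^2. Setting dATC/dQ = −576/Q^2 − 8 + 4Q = 0 gives Q = 6 (since 4·6^3 − 8·6^2 = 576).
min ATC = 576/6 + 33 − 8·6 + 2·6^2 = £153. That is the break-even price.
Between these two prices the firm operates at a loss; above £153 it earns a profit.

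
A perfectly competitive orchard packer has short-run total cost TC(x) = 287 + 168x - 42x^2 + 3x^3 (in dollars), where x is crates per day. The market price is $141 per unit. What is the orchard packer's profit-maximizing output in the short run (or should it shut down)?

Produce at x = 9

From TC, MC = TC'(x) = 168 - 84x + 9x^2 and AVC = VC/x = 168 - 42x + 3x^2.
AVC hits its minimum where MC = AVC, at x = 7, giving min AVC = 168 - 42·7 + 3·7^2 = $21.
Since P = $141 ≥ min AVC = $21, price covers variable cost and the firm should produce.
Solving P = MC: 27 - 84x + 9x^2 = 0 ⇒ x = 1/3 or 9. On the upward-sloping branch, x* = 9.
Check: AVC at x = 9 is $33 ≤ P, so revenue covers variable cost.
Profit = P·x − TC = 141·9 − 584 = $685.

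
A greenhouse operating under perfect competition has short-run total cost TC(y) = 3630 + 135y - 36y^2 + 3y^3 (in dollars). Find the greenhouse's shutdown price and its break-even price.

Shutdown price = $27; break-even price = $432

Shutdown price = min AVC. AVC = 135 - 36y + 3y^2, with vertex at y = 6 and minimum $27.
ATC = 3630/y + 135 - 36y + 3y^2. Setting dATC/dy = −3630/y^2 − 36 + 6y = 0 gives y = 11 (since 6·11^3 − 36·11^2 = 3630).
min ATC = 3630/11 + 135 − 36·11 + 3·11^2 = $432. That is the break-even price.
For $27 ≤ P < $432 the firm produces at a loss; below $27 it shuts down.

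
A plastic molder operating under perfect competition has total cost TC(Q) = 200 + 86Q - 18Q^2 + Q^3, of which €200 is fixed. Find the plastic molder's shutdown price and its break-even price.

Shutdown price = min AVC. AVC = 86 - 18Q + Q^2, with vertex at Q = 9 and minimum €5.
ATC = 200/Q + 86 - 18Q + Q^2. Setting dATC/dQ = −200/Q^2 − 18 + 2Q = 0 gives Q = 10 (since 2·10^3 − 18·10^2 = 200).
min ATC = 200/10 + 86 − 18·10 + 10^2 = €26. That is the break-even price.
Between these two prices the firm operates at a loss; above €26 it earns a profit.

Shutdown price = €5; break-even price = €26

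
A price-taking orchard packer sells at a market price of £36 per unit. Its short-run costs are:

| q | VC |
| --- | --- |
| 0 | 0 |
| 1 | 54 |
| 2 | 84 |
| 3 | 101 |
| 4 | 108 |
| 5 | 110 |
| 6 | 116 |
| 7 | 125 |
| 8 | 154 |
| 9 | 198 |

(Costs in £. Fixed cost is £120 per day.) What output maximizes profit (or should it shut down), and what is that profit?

Compute π = P·q − TC at each output: q=0: -120; q=1: -138; q=2: -132; q=3: -113; q=4: -84; q=5: -50; q=6: -20; q=7: 7; q=8: 14; q=9: 6.
Profit is maximized at q = 8. AVC there is 154/8 = £19.25 ≤ P, so producing beats shutting down (which would give -£120).

q = 8; profit = £14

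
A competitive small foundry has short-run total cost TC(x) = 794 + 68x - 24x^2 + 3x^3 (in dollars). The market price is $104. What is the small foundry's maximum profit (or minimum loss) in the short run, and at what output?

AVC = 68 - 24x + 3x^2; min AVC = $20 at x = 4. Since P = $104 ≥ min AVC, the firm produces.
MC = 68 - 48x + 9x^2. Setting P = MC and taking the root on the rising branch gives x* = 6.
TR = 104·6 = 624. TC = 794 + 192 = 986. Profit = 624 − 986 = -$362.
By producing, the firm covers all variable cost plus $432 of fixed cost; shutting down would lose the full $794.

Profit = -$362 at x = 6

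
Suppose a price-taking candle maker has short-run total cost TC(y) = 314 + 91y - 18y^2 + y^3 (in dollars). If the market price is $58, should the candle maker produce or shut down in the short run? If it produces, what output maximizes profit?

Strip out fixed cost: VC = 91y - 18y^2 + y^3. Then AVC = 91 - 18y + y^2 and MC = 91 - 36y + 3y^2.
AVC hits its minimum where MC = AVC, at y = 9, giving min AVC = 91 - 18·9 + 9^2 = $10.
P = $58 exceeds min AVC = $10, so the firm stays open.
P = MC gives 33 - 36y + 3y^2 = 0, with roots 1 and 11. Take the larger (rising MC): y* = 11.
Check: AVC at y = 11 is $14 ≤ P, so revenue covers variable cost.
Profit = P·y − TC = 58·11 − 468 = $170.

Produce at y = 11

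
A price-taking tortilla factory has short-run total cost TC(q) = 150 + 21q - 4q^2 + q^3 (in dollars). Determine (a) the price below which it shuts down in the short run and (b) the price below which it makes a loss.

Shutdown price = $17; break-even price = $56

AVC = 21 - 4q + q^2; minimized at q = 2, giving min AVC = $17. That is the shutdown price.
ATC = 150/q + 21 - 4q + q^2. Setting dATC/dq = −150/q^2 − 4 + 2q = 0 gives q = 5 (since 2·5^3 − 4·5^2 = 150).
min ATC = 150/5 + 21 − 4·5 + 5^2 = $56. That is the break-even price.
For $17 ≤ P < $56 the firm produces at a loss; below $17 it shuts down.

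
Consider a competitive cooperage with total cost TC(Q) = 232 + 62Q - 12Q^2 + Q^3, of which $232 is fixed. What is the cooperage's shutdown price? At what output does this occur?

The shutdown price is the minimum of AVC. VC = 62Q - 12Q^2 + Q^3, so AVC = 62 - 12Q + Q^2.
At the minimum of AVC, MC = AVC. MC = 62 - 24Q + 3Q^2; setting MC = AVC gives 2Q^2 - 12Q = 0, so Q = 6. min AVC = 26.
For P < $26 the firm produces nothing.

$26 per unit, at Q = 6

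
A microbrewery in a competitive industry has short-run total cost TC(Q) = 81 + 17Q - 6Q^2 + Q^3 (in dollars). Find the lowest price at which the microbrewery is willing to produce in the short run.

Short-run supply begins at min AVC. From VC = 17Q - 6Q^2 + Q^3, AVC = 17 - 6Q + Q^2.
dAVC/dQ = -6 + 2Q = 0 gives Q = 3. min AVC = 17 - 6·3 + 3^2 = 8.
So the shutdown price is $8.

$8 per unit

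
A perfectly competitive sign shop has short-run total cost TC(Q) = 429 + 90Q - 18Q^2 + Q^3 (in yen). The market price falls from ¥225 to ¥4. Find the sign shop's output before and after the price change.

Output falls from 15 to 0 (the firm shuts down)

AVC = 90 - 18Q + Q^2, minimized at Q = 9 where min AVC = ¥9. MC = 90 - 36Q + 3Q^2.
With P = ¥225 above the shutdown price, P = MC gives Q = 15.
At P = ¥4 < min AVC = ¥9, price no longer covers variable cost at any output, so the firm shuts down: Q = 0.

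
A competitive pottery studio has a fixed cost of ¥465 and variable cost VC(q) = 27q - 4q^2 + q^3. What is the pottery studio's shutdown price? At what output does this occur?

The firm shuts down when price falls below the minimum of average variable cost. AVC = VC/q = 27 - 4q + q^2.
dAVC/dq = -4 + 2q = 0 gives q = 2. min AVC = 27 - 4·2 + 2^2 = 23.
So the shutdown price is ¥23.

¥23 per unit, at q = 2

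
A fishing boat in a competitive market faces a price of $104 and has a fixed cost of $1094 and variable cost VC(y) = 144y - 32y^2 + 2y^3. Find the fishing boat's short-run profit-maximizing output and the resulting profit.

AVC = 144 - 32y + 2y^2 has its minimum $16 at y = 8; price $104 clears that bar, so the firm operates.
With MC = 144 - 64y + 6y^2, P = MC on the upward-sloping part at y* = 10.
TR = 104·10 = 1040. TC = 1094 + 240 = 1334. Profit = 1040 − 1334 = -$294.
That loss of $294 beats the $1094 the firm would lose by shutting down; producing recovers $800 of fixed cost.

Profit = -$294 at y = 10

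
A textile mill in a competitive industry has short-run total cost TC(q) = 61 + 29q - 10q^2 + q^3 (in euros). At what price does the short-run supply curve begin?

€4 per unit

The shutdown price is the minimum of AVC. VC = 29q - 10q^2 + q^3, so AVC = 29 - 10q + q^2.
dAVC/dq = -10 + 2q = 0 gives q = 5. min AVC = 29 - 10·5 + 5^2 = 4.
For P < €4 the firm produces nothing.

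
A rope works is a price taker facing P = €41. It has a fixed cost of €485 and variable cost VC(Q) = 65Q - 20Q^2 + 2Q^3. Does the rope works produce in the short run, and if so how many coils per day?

From TC, MC = TC'(Q) = 65 - 40Q + 6Q^2 and AVC = VC/Q = 65 - 20Q + 2Q^2.
AVC hits its minimum where MC = AVC, at Q = 5, giving min AVC = 65 - 20·5 + 2·5^2 = €15.
Since P = €41 ≥ min AVC = €15, price covers variable cost and the firm should produce.
Solving P = MC: 24 - 40Q + 6Q^2 = 0 ⇒ Q = 2/3 or 6. On the upward-sloping branch, Q* = 6.
Check: AVC at Q = 6 is €17 ≤ P, so revenue covers variable cost.
Profit = P·Q − TC = 41·6 − 587 = -€341, a loss, but smaller than the €485 fixed cost the firm would lose by shutting down.

Produce at Q = 6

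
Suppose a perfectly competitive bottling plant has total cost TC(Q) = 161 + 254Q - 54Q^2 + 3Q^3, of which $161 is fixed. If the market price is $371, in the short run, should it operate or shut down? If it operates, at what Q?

Strip out fixed cost: VC = 254Q - 54Q^2 + 3Q^3. Then AVC = 254 - 54Q + 3Q^2 and MC = 254 - 108Q + 9Q^2.
AVC hits its minimum where MC = AVC, at Q = 9, giving min AVC = 254 - 54·9 + 3·9^2 = $11.
P = $371 exceeds min AVC = $11, so the firm stays open.
Set P = MC: 371 = 254 - 108Q + 9Q^2 → -117 - 108Q + 9Q^2 = 0. The roots are Q = -1 and Q = 13; the profit-maximizing output is on the rising part of MC, so Q* = 13.
Check: AVC at Q = 13 is $59 ≤ P, so revenue covers variable cost.
Profit = P·Q − TC = 371·13 − 928 = $3895.

Produce at Q = 13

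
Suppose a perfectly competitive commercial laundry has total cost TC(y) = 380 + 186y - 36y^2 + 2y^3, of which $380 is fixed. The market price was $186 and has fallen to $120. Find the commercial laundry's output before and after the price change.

Output falls from 12 to 11

MC = 186 - 72y + 6y^2; the shutdown threshold is min AVC = $24 (at y = 9).
With P = $186 above the shutdown price, P = MC gives y = 12.
At P = $120 ≥ min AVC, set P = MC: y = 11. The firm stays open but cuts output.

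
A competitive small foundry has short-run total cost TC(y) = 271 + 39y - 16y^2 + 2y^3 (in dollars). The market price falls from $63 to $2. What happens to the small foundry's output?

MC = 39 - 32y + 6y^2; the shutdown threshold is min AVC = $7 (at y = 4).
With P = $63 above the shutdown price, P = MC gives y = 6.
At P = $2 < min AVC = $7, price no longer covers variable cost at any output, so the firm shuts down: y = 0.

Output falls from 6 to 0 (the firm shuts down)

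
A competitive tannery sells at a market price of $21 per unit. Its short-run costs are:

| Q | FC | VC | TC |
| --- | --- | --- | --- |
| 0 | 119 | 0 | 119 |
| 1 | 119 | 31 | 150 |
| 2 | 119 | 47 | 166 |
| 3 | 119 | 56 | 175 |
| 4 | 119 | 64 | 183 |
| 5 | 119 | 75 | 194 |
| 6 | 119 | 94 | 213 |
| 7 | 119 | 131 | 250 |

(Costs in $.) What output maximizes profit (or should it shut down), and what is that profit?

Q = 6; profit = -$87

Profit at each row (π = 21Q − TC): Q=0: -119; Q=1: -129; Q=2: -124; Q=3: -112; Q=4: -99; Q=5: -89; Q=6: -87; Q=7: -103.
Profit is maximized at Q = 6. AVC there is 94/6 = $15.67 ≤ P, so producing beats shutting down (which would give -$119).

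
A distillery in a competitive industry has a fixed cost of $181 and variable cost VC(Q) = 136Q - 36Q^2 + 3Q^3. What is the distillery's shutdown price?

The firm shuts down when price falls below the minimum of average variable cost. AVC = VC/Q = 136 - 36Q + 3Q^2.
dAVC/dQ = -36 + 6Q = 0 gives Q = 6. min AVC = 136 - 36·6 + 3·6^2 = 28.
So the shutdown price is $28.

$28 per unit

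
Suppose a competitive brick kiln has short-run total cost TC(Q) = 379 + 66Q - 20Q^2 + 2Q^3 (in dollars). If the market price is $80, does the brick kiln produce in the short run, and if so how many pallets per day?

From TC, MC = TC'(Q) = 66 - 40Q + 6Q^2 and AVC = VC/Q = 66 - 20Q + 2Q^2.
AVC hits its minimum where MC = AVC, at Q = 5, giving min AVC = 66 - 20·5 + 2·5^2 = $16.
Since P = $80 ≥ min AVC = $16, price covers variable cost and the firm should produce.
P = MC gives -14 - 40Q + 6Q^2 = 0, with roots -1/3 and 7. Take the larger (rising MC): Q* = 7.
Check: AVC at Q = 7 is $24 ≤ P, so revenue covers variable cost.
Profit = P·Q − TC = 80·7 − 547 = $13.

Produce at Q = 7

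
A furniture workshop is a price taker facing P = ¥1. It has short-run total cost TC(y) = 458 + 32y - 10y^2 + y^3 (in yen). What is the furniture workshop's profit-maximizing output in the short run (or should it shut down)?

Shut down

Strip out fixed cost: VC = 32y - 10y^2 + y^3. Then AVC = 32 - 10y + y^2 and MC = 32 - 20y + 3y^2.
AVC hits its minimum where MC = AVC, at y = 5, giving min AVC = 32 - 10·5 + 5^2 = ¥7.
P = ¥1 lies below min AVC = ¥7; no output level covers variable cost.
Best response: produce nothing and absorb the ¥458 fixed cost.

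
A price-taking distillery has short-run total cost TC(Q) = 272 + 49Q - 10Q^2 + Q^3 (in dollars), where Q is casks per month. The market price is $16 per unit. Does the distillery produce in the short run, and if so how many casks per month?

Strip out fixed cost: VC = 49Q - 10Q^2 + Q^3. Then AVC = 49 - 10Q + Q^2 and MC = 49 - 20Q + 3Q^2.
AVC hits its minimum where MC = AVC, at Q = 5, giving min AVC = 49 - 10·5 + 5^2 = $24.
Since P = $16 < min AVC = $24, price fails to cover variable cost at any output.
Best response: produce nothing and absorb the $272 fixed cost.

Shut down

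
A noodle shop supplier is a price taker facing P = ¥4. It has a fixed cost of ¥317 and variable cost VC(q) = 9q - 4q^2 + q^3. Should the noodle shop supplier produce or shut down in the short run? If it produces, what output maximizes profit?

Shut down

Strip out fixed cost: VC = 9q - 4q^2 + q^3. Then AVC = 9 - 4q + q^2 and MC = 9 - 8q + 3q^2.
AVC hits its minimum where MC = AVC, at q = 2, giving min AVC = 9 - 4·2 + 2^2 = ¥5.
With P < min AVC (¥4 < ¥5), every unit sold adds to the loss.
Shutting down limits the loss to fixed cost, ¥317.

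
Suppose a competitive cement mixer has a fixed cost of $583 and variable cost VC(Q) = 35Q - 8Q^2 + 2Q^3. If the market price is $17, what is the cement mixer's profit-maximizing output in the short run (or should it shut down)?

From TC, MC = TC'(Q) = 35 - 16Q + 6Q^2 and AVC = VC/Q = 35 - 8Q + 2Q^2.
The AVC parabola has its vertex at Q = 8/4 = 2, where AVC = 35 - 8·2 + 2·2^2 = $27.
With P < min AVC ($17 < $27), every unit sold adds to the loss.
Shutting down limits the loss to fixed cost, $583.

Shut down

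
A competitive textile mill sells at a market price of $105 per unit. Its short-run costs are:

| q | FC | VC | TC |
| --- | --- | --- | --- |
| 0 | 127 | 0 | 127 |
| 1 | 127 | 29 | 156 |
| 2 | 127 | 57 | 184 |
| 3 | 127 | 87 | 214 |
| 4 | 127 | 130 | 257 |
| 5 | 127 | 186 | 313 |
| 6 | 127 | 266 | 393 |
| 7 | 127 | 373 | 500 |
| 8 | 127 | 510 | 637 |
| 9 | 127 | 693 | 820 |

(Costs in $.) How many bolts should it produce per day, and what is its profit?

q = 6; profit = $237

Tabulate TR − TC: q=0: -127; q=1: -51; q=2: 26; q=3: 101; q=4: 163; q=5: 212; q=6: 237; q=7: 235; q=8: 203; q=9: 125.
Profit is maximized at q = 6. AVC there is 266/6 = $44.33 ≤ P, so producing beats shutting down (which would give -$127).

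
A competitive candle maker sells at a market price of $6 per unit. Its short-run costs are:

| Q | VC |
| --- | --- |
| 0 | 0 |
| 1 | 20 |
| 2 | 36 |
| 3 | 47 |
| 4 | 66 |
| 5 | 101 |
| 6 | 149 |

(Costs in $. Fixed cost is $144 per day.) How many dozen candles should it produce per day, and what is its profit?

Profit at each row (π = 6Q − TC): Q=0: -144; Q=1: -158; Q=2: -168; Q=3: -173; Q=4: -186; Q=5: -215; Q=6: -257.
Profit is highest at Q = 0. Equivalently, the lowest AVC in the table is 47/3 ≈ $15.67 at Q = 3, and P = $6 falls below it — price never covers variable cost, so the firm shuts down and loses only its fixed cost.

Q = 0 (shut down); profit = -$144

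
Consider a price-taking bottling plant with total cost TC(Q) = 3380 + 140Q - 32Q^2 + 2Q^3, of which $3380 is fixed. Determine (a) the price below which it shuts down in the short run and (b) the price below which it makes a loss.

Shutdown price = $12; break-even price = $322

AVC = 140 - 32Q + 2Q^2; minimized at Q = 8, giving min AVC = $12. That is the shutdown price.
ATC = 3380/Q + 140 - 32Q + 2Q^2. Setting dATC/dQ = −3380/Q^2 − 32 + 4Q = 0 gives Q = 13 (since 4·13^3 − 32·13^2 = 3380).
min ATC = 3380/13 + 140 − 32·13 + 2·13^2 = $322. That is the break-even price.
For $12 ≤ P < $322 the firm produces at a loss; below $12 it shuts down.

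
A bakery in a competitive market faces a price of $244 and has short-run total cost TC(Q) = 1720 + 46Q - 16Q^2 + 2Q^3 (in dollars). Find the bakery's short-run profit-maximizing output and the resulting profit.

AVC = 46 - 16Q + 2Q^2; min AVC = $14 at Q = 4. Since P = $244 ≥ min AVC, the firm produces.
MC = 46 - 32Q + 6Q^2. Setting P = MC and taking the root on the rising branch gives Q* = 9.
TR = 244·9 = 2196. TC = 1720 + 576 = 2296. Profit = 2196 − 2296 = -$100.
By producing, the firm covers all variable cost plus $1620 of fixed cost; shutting down would lose the full $1720.

Profit = -$100 at Q = 9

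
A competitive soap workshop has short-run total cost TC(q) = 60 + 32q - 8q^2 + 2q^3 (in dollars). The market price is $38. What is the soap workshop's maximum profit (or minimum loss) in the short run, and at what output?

AVC = 32 - 8q + 2q^2 has its minimum $24 at q = 2; price $38 clears that bar, so the firm operates.
MC = 32 - 16q + 6q^2. Setting P = MC and taking the root on the rising branch gives q* = 3.
TR = 38·3 = 114. TC = 60 + 78 = 138. Profit = 114 − 138 = -$24.
That loss of $24 beats the $60 the firm would lose by shutting down; producing recovers $36 of fixed cost.

Profit = -$24 at q = 3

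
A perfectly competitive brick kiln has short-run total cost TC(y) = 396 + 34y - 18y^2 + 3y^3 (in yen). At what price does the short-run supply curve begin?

Short-run supply begins at min AVC. From VC = 34y - 18y^2 + 3y^3, AVC = 34 - 18y + 3y^2.
At the minimum of AVC, MC = AVC. MC = 34 - 36y + 9y^2; setting MC = AVC gives 6y^2 - 18y = 0, so y = 3. min AVC = 7.
So the shutdown price is ¥7.

¥7 per unit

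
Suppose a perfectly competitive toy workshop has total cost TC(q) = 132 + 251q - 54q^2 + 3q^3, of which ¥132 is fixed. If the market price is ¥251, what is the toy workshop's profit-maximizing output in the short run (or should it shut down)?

Variable cost is VC = 251q - 54q^2 + 3q^3, so AVC = VC/q = 251 - 54q + 3q^2 and MC = dTC/dq = 251 - 108q + 9q^2.
The AVC parabola has its vertex at q = 54/6 = 9, where AVC = 251 - 54·9 + 3·9^2 = ¥8.
Because ¥251 ≥ ¥8, revenue can cover variable cost; the firm operates.
Solving P = MC: -108q + 9q^2 = 0 ⇒ q = 0 or 12. On the upward-sloping branch, q* = 12.
Check: AVC at q = 12 is ¥35 ≤ P, so revenue covers variable cost.
Profit = P·q − TC = 251·12 − 552 = ¥2460.

Produce at q = 12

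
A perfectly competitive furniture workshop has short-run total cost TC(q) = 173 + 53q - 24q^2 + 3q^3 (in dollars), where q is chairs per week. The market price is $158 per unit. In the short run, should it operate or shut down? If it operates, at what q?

Produce at q = 7

From TC, MC = TC'(q) = 53 - 48q + 9q^2 and AVC = VC/q = 53 - 24q + 3q^2.
The AVC parabola has its vertex at q = 24/6 = 4, where AVC = 53 - 24·4 + 3·4^2 = $5.
Since P = $158 ≥ min AVC = $5, price covers variable cost and the firm should produce.
Solving P = MC: -105 - 48q + 9q^2 = 0 ⇒ q = -5/3 or 7. On the upward-sloping branch, q* = 7.
Check: AVC at q = 7 is $32 ≤ P, so revenue covers variable cost.
Profit = P·q − TC = 158·7 − 397 = $709.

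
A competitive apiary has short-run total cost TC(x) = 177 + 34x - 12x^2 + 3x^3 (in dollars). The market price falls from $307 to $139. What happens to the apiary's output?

Output falls from 7 to 5

MC = 34 - 24x + 9x^2; the shutdown threshold is min AVC = $22 (at x = 2).
At P = $307 ≥ min AVC, set P = MC on the rising branch: x = 7.
At P = $139 ≥ min AVC, set P = MC: x = 5. The firm stays open but cuts output.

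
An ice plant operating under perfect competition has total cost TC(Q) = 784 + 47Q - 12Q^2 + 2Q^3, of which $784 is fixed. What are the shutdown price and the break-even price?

AVC = 47 - 12Q + 2Q^2; minimized at Q = 3, giving min AVC = $29. That is the shutdown price.
ATC = 784/Q + 47 - 12Q + 2Q^2. Setting dATC/dQ = −784/Q^2 − 12 + 4Q = 0 gives Q = 7 (since 4·7^3 − 12·7^2 = 784).
min ATC = 784/7 + 47 − 12·7 + 2·7^2 = $173. That is the break-even price.
Between these two prices the firm operates at a loss; above $173 it earns a profit.

Shutdown price = $29; break-even price = $173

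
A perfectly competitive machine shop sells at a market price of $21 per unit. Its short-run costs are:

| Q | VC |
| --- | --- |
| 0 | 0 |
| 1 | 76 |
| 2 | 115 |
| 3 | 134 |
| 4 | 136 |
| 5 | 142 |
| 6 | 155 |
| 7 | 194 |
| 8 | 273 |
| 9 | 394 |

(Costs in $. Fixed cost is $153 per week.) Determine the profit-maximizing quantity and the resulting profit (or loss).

Profit at each row (π = 21Q − TC): Q=0: -153; Q=1: -208; Q=2: -226; Q=3: -224; Q=4: -205; Q=5: -190; Q=6: -182; Q=7: -200; Q=8: -258; Q=9: -358.
Profit is highest at Q = 0. Equivalently, the lowest AVC in the table is 155/6 ≈ $25.83 at Q = 6, and P = $21 falls below it — price never covers variable cost, so the firm shuts down and loses only its fixed cost.

Q = 0 (shut down); profit = -$153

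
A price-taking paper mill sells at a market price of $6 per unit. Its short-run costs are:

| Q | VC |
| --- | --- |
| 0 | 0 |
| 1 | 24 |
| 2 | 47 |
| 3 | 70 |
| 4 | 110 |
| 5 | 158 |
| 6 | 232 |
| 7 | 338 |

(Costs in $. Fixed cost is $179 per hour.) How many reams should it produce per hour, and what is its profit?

Q = 0 (shut down); profit = -$179

Profit at each row (π = 6Q − TC): Q=0: -179; Q=1: -197; Q=2: -214; Q=3: -231; Q=4: -265; Q=5: -307; Q=6: -375; Q=7: -475.
Profit is highest at Q = 0. Equivalently, the lowest AVC in the table is 70/3 ≈ $23.33 at Q = 3, and P = $6 falls below it — price never covers variable cost, so the firm shuts down and loses only its fixed cost.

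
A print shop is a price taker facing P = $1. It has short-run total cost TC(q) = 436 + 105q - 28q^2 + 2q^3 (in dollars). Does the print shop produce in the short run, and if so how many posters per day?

Variable cost is VC = 105q - 28q^2 + 2q^3, so AVC = VC/q = 105 - 28q + 2q^2 and MC = dTC/dq = 105 - 56q + 6q^2.
The AVC parabola has its vertex at q = 28/4 = 7, where AVC = 105 - 28·7 + 2·7^2 = $7.
Since P = $1 < min AVC = $7, price fails to cover variable cost at any output.
Shutting down limits the loss to fixed cost, $436.

Shut down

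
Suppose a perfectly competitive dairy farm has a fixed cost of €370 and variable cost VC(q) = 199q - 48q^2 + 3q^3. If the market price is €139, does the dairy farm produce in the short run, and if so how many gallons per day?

Produce at q = 10

Variable cost is VC = 199q - 48q^2 + 3q^3, so AVC = VC/q = 199 - 48q + 3q^2 and MC = dTC/dq = 199 - 96q + 9q^2.
The AVC parabola has its vertex at q = 48/6 = 8, where AVC = 199 - 48·8 + 3·8^2 = €7.
Since P = €139 ≥ min AVC = €7, price covers variable cost and the firm should produce.
Solving P = MC: 60 - 96q + 9q^2 = 0 ⇒ q = 2/3 or 10. On the upward-sloping branch, q* = 10.
Check: AVC at q = 10 is €19 ≤ P, so revenue covers variable cost.
Profit = P·q − TC = 139·10 − 560 = €830.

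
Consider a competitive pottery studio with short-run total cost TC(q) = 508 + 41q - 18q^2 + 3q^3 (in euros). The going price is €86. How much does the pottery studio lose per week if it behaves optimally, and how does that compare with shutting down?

Profit = -€208 at q = 5

AVC = 41 - 18q + 3q^2 has its minimum €14 at q = 3; price €86 clears that bar, so the firm operates.
MC = 41 - 36q + 9q^2. Setting P = MC and taking the root on the rising branch gives q* = 5.
TR = 86·5 = 430. TC = 508 + 130 = 638. Profit = 430 − 638 = -€208.
Shutting down would mean losing the fixed cost of €508, so operating at a loss of €208 is better by €300.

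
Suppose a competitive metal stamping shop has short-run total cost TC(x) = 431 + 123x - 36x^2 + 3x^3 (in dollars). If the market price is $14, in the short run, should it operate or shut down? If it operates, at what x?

Shut down

Strip out fixed cost: VC = 123x - 36x^2 + 3x^3. Then AVC = 123 - 36x + 3x^2 and MC = 123 - 72x + 9x^2.
The AVC parabola has its vertex at x = 36/6 = 6, where AVC = 123 - 36·6 + 3·6^2 = $15.
Since P = $14 < min AVC = $15, price fails to cover variable cost at any output.
Shutting down limits the loss to fixed cost, $431.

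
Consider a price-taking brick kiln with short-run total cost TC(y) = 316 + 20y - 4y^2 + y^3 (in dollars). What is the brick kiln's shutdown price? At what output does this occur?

$16 per unit, at y = 2

The shutdown price is the minimum of AVC. VC = 20y - 4y^2 + y^3, so AVC = 20 - 4y + y^2.
dAVC/dy = -4 + 2y = 0 gives y = 2. min AVC = 20 - 4·2 + 2^2 = 16.
So the shutdown price is $16.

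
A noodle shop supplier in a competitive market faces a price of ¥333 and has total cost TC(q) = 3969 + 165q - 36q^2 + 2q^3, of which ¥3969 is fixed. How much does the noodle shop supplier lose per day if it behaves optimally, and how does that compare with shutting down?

AVC = 165 - 36q + 2q^2; min AVC = ¥3 at q = 9. Since P = ¥333 ≥ min AVC, the firm produces.
MC = 165 - 72q + 6q^2. Setting P = MC and taking the root on the rising branch gives q* = 14.
TR = 333·14 = 4662. TC = 3969 + 742 = 4711. Profit = 4662 − 4711 = -¥49.
Shutting down would mean losing the fixed cost of ¥3969, so operating at a loss of ¥49 is better by ¥3920.

Profit = -¥49 at q = 14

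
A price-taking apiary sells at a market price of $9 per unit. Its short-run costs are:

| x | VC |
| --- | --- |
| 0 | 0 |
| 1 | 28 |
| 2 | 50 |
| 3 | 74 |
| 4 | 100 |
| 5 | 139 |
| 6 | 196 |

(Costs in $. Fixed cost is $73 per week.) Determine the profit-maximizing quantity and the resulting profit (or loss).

x = 0 (shut down); profit = -$73

Profit at each row (π = 9x − TC): x=0: -73; x=1: -92; x=2: -105; x=3: -120; x=4: -137; x=5: -167; x=6: -215.
Profit is highest at x = 0. Equivalently, the lowest AVC in the table is 74/3 ≈ $24.67 at x = 3, and P = $9 falls below it — price never covers variable cost, so the firm shuts down and loses only its fixed cost.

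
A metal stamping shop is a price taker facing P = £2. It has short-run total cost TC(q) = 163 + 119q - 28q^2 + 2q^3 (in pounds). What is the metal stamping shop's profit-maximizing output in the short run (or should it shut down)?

Shut down

Strip out fixed cost: VC = 119q - 28q^2 + 2q^3. Then AVC = 119 - 28q + 2q^2 and MC = 119 - 56q + 6q^2.
AVC is minimized where dAVC/dq = -28 + 4q = 0, at q = 7; min AVC = 119 - 28·7 + 2·7^2 = £21.
With P < min AVC (£2 < £21), every unit sold adds to the loss.
The firm minimizes its loss by shutting down and losing only its fixed cost of £163.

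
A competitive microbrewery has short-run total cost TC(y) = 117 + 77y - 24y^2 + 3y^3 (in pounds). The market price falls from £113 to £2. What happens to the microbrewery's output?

Output falls from 6 to 0 (the firm shuts down)

MC = 77 - 48y + 9y^2; the shutdown threshold is min AVC = £29 (at y = 4).
At P = £113 ≥ min AVC, set P = MC on the rising branch: y = 6.
At P = £2 < min AVC = £29, price no longer covers variable cost at any output, so the firm shuts down: y = 0.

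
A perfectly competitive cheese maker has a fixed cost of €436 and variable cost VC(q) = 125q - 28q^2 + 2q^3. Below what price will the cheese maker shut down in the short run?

€27 per unit

The shutdown price is the minimum of AVC. VC = 125q - 28q^2 + 2q^3, so AVC = 125 - 28q + 2q^2.
dAVC/dq = -28 + 4q = 0 gives q = 7. min AVC = 125 - 28·7 + 2·7^2 = 27.
For P < €27 the firm produces nothing.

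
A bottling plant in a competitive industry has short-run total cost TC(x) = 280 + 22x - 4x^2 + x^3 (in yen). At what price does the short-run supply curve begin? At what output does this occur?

The shutdown price is the minimum of AVC. VC = 22x - 4x^2 + x^3, so AVC = 22 - 4x + x^2.
At the minimum of AVC, MC = AVC. MC = 22 - 8x + 3x^2; setting MC = AVC gives 2x^2 - 4x = 0, so x = 2. min AVC = 18.
So the shutdown price is ¥18.

¥18 per unit, at x = 2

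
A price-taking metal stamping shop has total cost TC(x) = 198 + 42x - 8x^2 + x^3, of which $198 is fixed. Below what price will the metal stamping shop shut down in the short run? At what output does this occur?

The shutdown price is the minimum of AVC. VC = 42x - 8x^2 + x^3, so AVC = 42 - 8x + x^2.
dAVC/dx = -8 + 2x = 0 gives x = 4. min AVC = 42 - 8·4 + 4^2 = 26.
So the shutdown price is $26.

$26 per unit, at x = 4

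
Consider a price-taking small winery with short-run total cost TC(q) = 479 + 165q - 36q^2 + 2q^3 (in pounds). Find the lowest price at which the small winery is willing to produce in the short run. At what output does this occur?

£3 per unit, at q = 9

Short-run supply begins at min AVC. From VC = 165q - 36q^2 + 2q^3, AVC = 165 - 36q + 2q^2.
At the minimum of AVC, MC = AVC. MC = 165 - 72q + 6q^2; setting MC = AVC gives 4q^2 - 36q = 0, so q = 9. min AVC = 3.
For P < £3 the firm produces nothing.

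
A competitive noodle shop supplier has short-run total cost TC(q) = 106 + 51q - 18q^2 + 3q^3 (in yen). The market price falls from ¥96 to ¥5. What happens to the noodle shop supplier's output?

AVC = 51 - 18q + 3q^2, minimized at q = 3 where min AVC = ¥24. MC = 51 - 36q + 9q^2.
At P = ¥96 ≥ min AVC, set P = MC on the rising branch: q = 5.
At P = ¥5 < min AVC = ¥24, price no longer covers variable cost at any output, so the firm shuts down: q = 0.

Output falls from 5 to 0 (the firm shuts down)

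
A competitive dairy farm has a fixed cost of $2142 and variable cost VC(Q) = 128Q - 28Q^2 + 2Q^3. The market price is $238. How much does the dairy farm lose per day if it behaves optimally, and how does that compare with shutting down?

AVC = 128 - 28Q + 2Q^2; min AVC = $30 at Q = 7. Since P = $238 ≥ min AVC, the firm produces.
With MC = 128 - 56Q + 6Q^2, P = MC on the upward-sloping part at Q* = 11.
TR = 238·11 = 2618. TC = 2142 + 682 = 2824. Profit = 2618 − 2824 = -$206.
By producing, the firm covers all variable cost plus $1936 of fixed cost; shutting down would lose the full $2142.

Profit = -$206 at Q = 11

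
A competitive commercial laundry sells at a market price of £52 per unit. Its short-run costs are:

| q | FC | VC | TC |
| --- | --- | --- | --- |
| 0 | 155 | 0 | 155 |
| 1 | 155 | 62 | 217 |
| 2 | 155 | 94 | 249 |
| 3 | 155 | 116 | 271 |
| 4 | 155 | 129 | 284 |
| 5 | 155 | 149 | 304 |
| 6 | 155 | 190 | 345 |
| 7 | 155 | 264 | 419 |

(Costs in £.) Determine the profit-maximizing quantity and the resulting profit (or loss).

q = 6; profit = -£33

Tabulate TR − TC: q=0: -155; q=1: -165; q=2: -145; q=3: -115; q=4: -76; q=5: -44; q=6: -33; q=7: -55.
Profit is maximized at q = 6. AVC there is 190/6 = £31.67 ≤ P, so producing beats shutting down (which would give -£155).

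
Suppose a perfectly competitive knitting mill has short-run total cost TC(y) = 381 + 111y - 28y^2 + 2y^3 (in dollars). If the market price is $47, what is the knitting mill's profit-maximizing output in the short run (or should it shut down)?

Variable cost is VC = 111y - 28y^2 + 2y^3, so AVC = VC/y = 111 - 28y + 2y^2 and MC = dTC/dy = 111 - 56y + 6y^2.
The AVC parabola has its vertex at y = 28/4 = 7, where AVC = 111 - 28·7 + 2·7^2 = $13.
Since P = $47 ≥ min AVC = $13, price covers variable cost and the firm should produce.
P = MC gives 64 - 56y + 6y^2 = 0, with roots 4/3 and 8. Take the larger (rising MC): y* = 8.
Check: AVC at y = 8 is $15 ≤ P, so revenue covers variable cost.
Profit = P·y − TC = 47·8 − 501 = -$125, a loss, but smaller than the $381 fixed cost the firm would lose by shutting down.

Produce at y = 8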